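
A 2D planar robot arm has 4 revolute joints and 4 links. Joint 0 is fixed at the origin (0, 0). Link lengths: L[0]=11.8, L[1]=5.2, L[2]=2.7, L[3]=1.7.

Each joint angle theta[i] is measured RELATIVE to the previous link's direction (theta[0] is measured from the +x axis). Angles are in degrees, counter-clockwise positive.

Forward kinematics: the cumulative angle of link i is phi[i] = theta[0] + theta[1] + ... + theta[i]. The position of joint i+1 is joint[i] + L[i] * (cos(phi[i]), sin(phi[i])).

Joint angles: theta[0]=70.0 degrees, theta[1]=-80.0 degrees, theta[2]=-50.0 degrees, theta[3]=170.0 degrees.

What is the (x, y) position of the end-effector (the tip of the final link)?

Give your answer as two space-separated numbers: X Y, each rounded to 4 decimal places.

joint[0] = (0.0000, 0.0000)  (base)
link 0: phi[0] = 70 = 70 deg
  cos(70 deg) = 0.3420, sin(70 deg) = 0.9397
  joint[1] = (0.0000, 0.0000) + 11.8 * (0.3420, 0.9397) = (0.0000 + 4.0358, 0.0000 + 11.0884) = (4.0358, 11.0884)
link 1: phi[1] = 70 + -80 = -10 deg
  cos(-10 deg) = 0.9848, sin(-10 deg) = -0.1736
  joint[2] = (4.0358, 11.0884) + 5.2 * (0.9848, -0.1736) = (4.0358 + 5.1210, 11.0884 + -0.9030) = (9.1568, 10.1854)
link 2: phi[2] = 70 + -80 + -50 = -60 deg
  cos(-60 deg) = 0.5000, sin(-60 deg) = -0.8660
  joint[3] = (9.1568, 10.1854) + 2.7 * (0.5000, -0.8660) = (9.1568 + 1.3500, 10.1854 + -2.3383) = (10.5068, 7.8471)
link 3: phi[3] = 70 + -80 + -50 + 170 = 110 deg
  cos(110 deg) = -0.3420, sin(110 deg) = 0.9397
  joint[4] = (10.5068, 7.8471) + 1.7 * (-0.3420, 0.9397) = (10.5068 + -0.5814, 7.8471 + 1.5975) = (9.9254, 9.4446)
End effector: (9.9254, 9.4446)

Answer: 9.9254 9.4446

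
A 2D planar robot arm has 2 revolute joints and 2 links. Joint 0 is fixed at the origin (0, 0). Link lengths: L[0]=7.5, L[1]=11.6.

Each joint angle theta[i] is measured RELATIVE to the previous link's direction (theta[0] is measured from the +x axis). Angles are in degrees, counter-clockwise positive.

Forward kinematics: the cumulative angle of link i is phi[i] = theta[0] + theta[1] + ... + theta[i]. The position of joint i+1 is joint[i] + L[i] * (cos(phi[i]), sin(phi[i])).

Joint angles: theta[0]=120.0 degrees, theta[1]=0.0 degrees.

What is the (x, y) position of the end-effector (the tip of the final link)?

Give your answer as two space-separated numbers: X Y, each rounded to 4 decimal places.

Answer: -9.5500 16.5411

Derivation:
joint[0] = (0.0000, 0.0000)  (base)
link 0: phi[0] = 120 = 120 deg
  cos(120 deg) = -0.5000, sin(120 deg) = 0.8660
  joint[1] = (0.0000, 0.0000) + 7.5 * (-0.5000, 0.8660) = (0.0000 + -3.7500, 0.0000 + 6.4952) = (-3.7500, 6.4952)
link 1: phi[1] = 120 + 0 = 120 deg
  cos(120 deg) = -0.5000, sin(120 deg) = 0.8660
  joint[2] = (-3.7500, 6.4952) + 11.6 * (-0.5000, 0.8660) = (-3.7500 + -5.8000, 6.4952 + 10.0459) = (-9.5500, 16.5411)
End effector: (-9.5500, 16.5411)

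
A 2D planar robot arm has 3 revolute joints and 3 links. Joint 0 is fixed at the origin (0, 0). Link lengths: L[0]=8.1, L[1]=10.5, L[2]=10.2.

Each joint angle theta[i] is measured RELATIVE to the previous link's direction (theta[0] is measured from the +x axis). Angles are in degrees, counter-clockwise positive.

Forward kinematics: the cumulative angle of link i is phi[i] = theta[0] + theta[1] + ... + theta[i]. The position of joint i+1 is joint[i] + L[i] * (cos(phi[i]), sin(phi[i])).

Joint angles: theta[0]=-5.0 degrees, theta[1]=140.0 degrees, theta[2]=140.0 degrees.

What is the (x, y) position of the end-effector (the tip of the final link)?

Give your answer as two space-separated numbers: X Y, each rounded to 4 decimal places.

Answer: 1.5335 -3.4425

Derivation:
joint[0] = (0.0000, 0.0000)  (base)
link 0: phi[0] = -5 = -5 deg
  cos(-5 deg) = 0.9962, sin(-5 deg) = -0.0872
  joint[1] = (0.0000, 0.0000) + 8.1 * (0.9962, -0.0872) = (0.0000 + 8.0692, 0.0000 + -0.7060) = (8.0692, -0.7060)
link 1: phi[1] = -5 + 140 = 135 deg
  cos(135 deg) = -0.7071, sin(135 deg) = 0.7071
  joint[2] = (8.0692, -0.7060) + 10.5 * (-0.7071, 0.7071) = (8.0692 + -7.4246, -0.7060 + 7.4246) = (0.6446, 6.7187)
link 2: phi[2] = -5 + 140 + 140 = 275 deg
  cos(275 deg) = 0.0872, sin(275 deg) = -0.9962
  joint[3] = (0.6446, 6.7187) + 10.2 * (0.0872, -0.9962) = (0.6446 + 0.8890, 6.7187 + -10.1612) = (1.5335, -3.4425)
End effector: (1.5335, -3.4425)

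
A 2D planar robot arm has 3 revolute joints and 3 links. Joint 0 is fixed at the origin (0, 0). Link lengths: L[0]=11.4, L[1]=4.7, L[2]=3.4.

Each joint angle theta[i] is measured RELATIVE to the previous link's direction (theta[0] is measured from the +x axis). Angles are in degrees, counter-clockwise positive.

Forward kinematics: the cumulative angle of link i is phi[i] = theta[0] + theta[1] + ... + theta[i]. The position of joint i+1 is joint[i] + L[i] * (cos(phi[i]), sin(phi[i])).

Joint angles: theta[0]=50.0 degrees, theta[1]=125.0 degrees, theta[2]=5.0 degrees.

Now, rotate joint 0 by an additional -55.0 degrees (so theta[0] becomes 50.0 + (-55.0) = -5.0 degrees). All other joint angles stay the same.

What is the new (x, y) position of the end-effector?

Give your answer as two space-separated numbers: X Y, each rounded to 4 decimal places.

joint[0] = (0.0000, 0.0000)  (base)
link 0: phi[0] = -5 = -5 deg
  cos(-5 deg) = 0.9962, sin(-5 deg) = -0.0872
  joint[1] = (0.0000, 0.0000) + 11.4 * (0.9962, -0.0872) = (0.0000 + 11.3566, 0.0000 + -0.9936) = (11.3566, -0.9936)
link 1: phi[1] = -5 + 125 = 120 deg
  cos(120 deg) = -0.5000, sin(120 deg) = 0.8660
  joint[2] = (11.3566, -0.9936) + 4.7 * (-0.5000, 0.8660) = (11.3566 + -2.3500, -0.9936 + 4.0703) = (9.0066, 3.0767)
link 2: phi[2] = -5 + 125 + 5 = 125 deg
  cos(125 deg) = -0.5736, sin(125 deg) = 0.8192
  joint[3] = (9.0066, 3.0767) + 3.4 * (-0.5736, 0.8192) = (9.0066 + -1.9502, 3.0767 + 2.7851) = (7.0565, 5.8619)
End effector: (7.0565, 5.8619)

Answer: 7.0565 5.8619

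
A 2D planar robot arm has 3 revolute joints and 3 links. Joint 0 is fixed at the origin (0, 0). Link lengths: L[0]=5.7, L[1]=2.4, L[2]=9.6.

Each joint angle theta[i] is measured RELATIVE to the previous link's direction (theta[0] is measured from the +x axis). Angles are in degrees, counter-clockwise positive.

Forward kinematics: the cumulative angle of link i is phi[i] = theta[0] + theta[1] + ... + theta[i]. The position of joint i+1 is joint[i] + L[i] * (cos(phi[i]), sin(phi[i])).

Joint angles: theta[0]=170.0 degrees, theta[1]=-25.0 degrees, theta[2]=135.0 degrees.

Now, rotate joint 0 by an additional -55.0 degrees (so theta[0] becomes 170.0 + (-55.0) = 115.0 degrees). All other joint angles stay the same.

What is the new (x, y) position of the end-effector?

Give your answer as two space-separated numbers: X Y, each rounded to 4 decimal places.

joint[0] = (0.0000, 0.0000)  (base)
link 0: phi[0] = 115 = 115 deg
  cos(115 deg) = -0.4226, sin(115 deg) = 0.9063
  joint[1] = (0.0000, 0.0000) + 5.7 * (-0.4226, 0.9063) = (0.0000 + -2.4089, 0.0000 + 5.1660) = (-2.4089, 5.1660)
link 1: phi[1] = 115 + -25 = 90 deg
  cos(90 deg) = 0.0000, sin(90 deg) = 1.0000
  joint[2] = (-2.4089, 5.1660) + 2.4 * (0.0000, 1.0000) = (-2.4089 + 0.0000, 5.1660 + 2.4000) = (-2.4089, 7.5660)
link 2: phi[2] = 115 + -25 + 135 = 225 deg
  cos(225 deg) = -0.7071, sin(225 deg) = -0.7071
  joint[3] = (-2.4089, 7.5660) + 9.6 * (-0.7071, -0.7071) = (-2.4089 + -6.7882, 7.5660 + -6.7882) = (-9.1971, 0.7777)
End effector: (-9.1971, 0.7777)

Answer: -9.1971 0.7777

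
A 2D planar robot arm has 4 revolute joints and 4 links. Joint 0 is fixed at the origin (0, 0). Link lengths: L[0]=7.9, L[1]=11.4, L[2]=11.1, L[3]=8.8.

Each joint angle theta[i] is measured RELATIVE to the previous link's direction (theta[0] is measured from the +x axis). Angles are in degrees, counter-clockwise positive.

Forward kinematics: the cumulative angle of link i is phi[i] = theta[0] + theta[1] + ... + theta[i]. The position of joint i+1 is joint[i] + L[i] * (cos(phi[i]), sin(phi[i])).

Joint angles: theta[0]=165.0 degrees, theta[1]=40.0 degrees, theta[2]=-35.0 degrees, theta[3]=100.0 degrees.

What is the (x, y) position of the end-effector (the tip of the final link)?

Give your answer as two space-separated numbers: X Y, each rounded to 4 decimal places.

Answer: -28.8941 -9.6457

Derivation:
joint[0] = (0.0000, 0.0000)  (base)
link 0: phi[0] = 165 = 165 deg
  cos(165 deg) = -0.9659, sin(165 deg) = 0.2588
  joint[1] = (0.0000, 0.0000) + 7.9 * (-0.9659, 0.2588) = (0.0000 + -7.6308, 0.0000 + 2.0447) = (-7.6308, 2.0447)
link 1: phi[1] = 165 + 40 = 205 deg
  cos(205 deg) = -0.9063, sin(205 deg) = -0.4226
  joint[2] = (-7.6308, 2.0447) + 11.4 * (-0.9063, -0.4226) = (-7.6308 + -10.3319, 2.0447 + -4.8178) = (-17.9627, -2.7732)
link 2: phi[2] = 165 + 40 + -35 = 170 deg
  cos(170 deg) = -0.9848, sin(170 deg) = 0.1736
  joint[3] = (-17.9627, -2.7732) + 11.1 * (-0.9848, 0.1736) = (-17.9627 + -10.9314, -2.7732 + 1.9275) = (-28.8941, -0.8457)
link 3: phi[3] = 165 + 40 + -35 + 100 = 270 deg
  cos(270 deg) = -0.0000, sin(270 deg) = -1.0000
  joint[4] = (-28.8941, -0.8457) + 8.8 * (-0.0000, -1.0000) = (-28.8941 + -0.0000, -0.8457 + -8.8000) = (-28.8941, -9.6457)
End effector: (-28.8941, -9.6457)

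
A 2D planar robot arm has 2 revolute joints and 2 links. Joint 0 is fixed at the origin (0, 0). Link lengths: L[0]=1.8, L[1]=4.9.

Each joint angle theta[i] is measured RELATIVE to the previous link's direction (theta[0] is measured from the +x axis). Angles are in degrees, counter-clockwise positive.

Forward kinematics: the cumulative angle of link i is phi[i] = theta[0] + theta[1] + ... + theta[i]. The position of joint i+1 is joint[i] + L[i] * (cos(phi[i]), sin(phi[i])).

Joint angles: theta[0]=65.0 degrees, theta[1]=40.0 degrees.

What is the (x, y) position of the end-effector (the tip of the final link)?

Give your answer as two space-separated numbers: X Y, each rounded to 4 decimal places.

Answer: -0.5075 6.3644

Derivation:
joint[0] = (0.0000, 0.0000)  (base)
link 0: phi[0] = 65 = 65 deg
  cos(65 deg) = 0.4226, sin(65 deg) = 0.9063
  joint[1] = (0.0000, 0.0000) + 1.8 * (0.4226, 0.9063) = (0.0000 + 0.7607, 0.0000 + 1.6314) = (0.7607, 1.6314)
link 1: phi[1] = 65 + 40 = 105 deg
  cos(105 deg) = -0.2588, sin(105 deg) = 0.9659
  joint[2] = (0.7607, 1.6314) + 4.9 * (-0.2588, 0.9659) = (0.7607 + -1.2682, 1.6314 + 4.7330) = (-0.5075, 6.3644)
End effector: (-0.5075, 6.3644)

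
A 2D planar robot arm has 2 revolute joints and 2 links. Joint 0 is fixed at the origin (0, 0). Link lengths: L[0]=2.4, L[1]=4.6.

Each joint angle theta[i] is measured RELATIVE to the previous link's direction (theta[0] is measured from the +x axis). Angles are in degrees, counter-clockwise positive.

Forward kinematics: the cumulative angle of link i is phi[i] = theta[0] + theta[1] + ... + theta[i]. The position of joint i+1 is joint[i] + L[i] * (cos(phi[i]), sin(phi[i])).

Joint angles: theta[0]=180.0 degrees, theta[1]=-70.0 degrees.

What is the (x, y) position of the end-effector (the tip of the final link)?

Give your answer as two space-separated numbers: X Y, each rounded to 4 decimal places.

joint[0] = (0.0000, 0.0000)  (base)
link 0: phi[0] = 180 = 180 deg
  cos(180 deg) = -1.0000, sin(180 deg) = 0.0000
  joint[1] = (0.0000, 0.0000) + 2.4 * (-1.0000, 0.0000) = (0.0000 + -2.4000, 0.0000 + 0.0000) = (-2.4000, 0.0000)
link 1: phi[1] = 180 + -70 = 110 deg
  cos(110 deg) = -0.3420, sin(110 deg) = 0.9397
  joint[2] = (-2.4000, 0.0000) + 4.6 * (-0.3420, 0.9397) = (-2.4000 + -1.5733, 0.0000 + 4.3226) = (-3.9733, 4.3226)
End effector: (-3.9733, 4.3226)

Answer: -3.9733 4.3226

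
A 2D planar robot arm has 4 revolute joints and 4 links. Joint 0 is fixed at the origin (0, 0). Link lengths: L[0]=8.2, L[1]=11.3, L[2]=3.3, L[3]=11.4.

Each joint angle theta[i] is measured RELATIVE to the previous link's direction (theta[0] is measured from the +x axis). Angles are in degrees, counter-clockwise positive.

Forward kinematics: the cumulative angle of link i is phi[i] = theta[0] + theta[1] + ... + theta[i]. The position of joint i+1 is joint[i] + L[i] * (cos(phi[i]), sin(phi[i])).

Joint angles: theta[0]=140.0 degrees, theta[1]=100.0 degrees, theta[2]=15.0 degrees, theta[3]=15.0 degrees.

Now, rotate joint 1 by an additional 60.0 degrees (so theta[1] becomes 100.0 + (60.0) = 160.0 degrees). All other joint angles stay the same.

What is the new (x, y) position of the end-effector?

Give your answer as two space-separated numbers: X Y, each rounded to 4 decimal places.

Answer: 11.5746 -12.5487

Derivation:
joint[0] = (0.0000, 0.0000)  (base)
link 0: phi[0] = 140 = 140 deg
  cos(140 deg) = -0.7660, sin(140 deg) = 0.6428
  joint[1] = (0.0000, 0.0000) + 8.2 * (-0.7660, 0.6428) = (0.0000 + -6.2816, 0.0000 + 5.2709) = (-6.2816, 5.2709)
link 1: phi[1] = 140 + 160 = 300 deg
  cos(300 deg) = 0.5000, sin(300 deg) = -0.8660
  joint[2] = (-6.2816, 5.2709) + 11.3 * (0.5000, -0.8660) = (-6.2816 + 5.6500, 5.2709 + -9.7861) = (-0.6316, -4.5152)
link 2: phi[2] = 140 + 160 + 15 = 315 deg
  cos(315 deg) = 0.7071, sin(315 deg) = -0.7071
  joint[3] = (-0.6316, -4.5152) + 3.3 * (0.7071, -0.7071) = (-0.6316 + 2.3335, -4.5152 + -2.3335) = (1.7019, -6.8487)
link 3: phi[3] = 140 + 160 + 15 + 15 = 330 deg
  cos(330 deg) = 0.8660, sin(330 deg) = -0.5000
  joint[4] = (1.7019, -6.8487) + 11.4 * (0.8660, -0.5000) = (1.7019 + 9.8727, -6.8487 + -5.7000) = (11.5746, -12.5487)
End effector: (11.5746, -12.5487)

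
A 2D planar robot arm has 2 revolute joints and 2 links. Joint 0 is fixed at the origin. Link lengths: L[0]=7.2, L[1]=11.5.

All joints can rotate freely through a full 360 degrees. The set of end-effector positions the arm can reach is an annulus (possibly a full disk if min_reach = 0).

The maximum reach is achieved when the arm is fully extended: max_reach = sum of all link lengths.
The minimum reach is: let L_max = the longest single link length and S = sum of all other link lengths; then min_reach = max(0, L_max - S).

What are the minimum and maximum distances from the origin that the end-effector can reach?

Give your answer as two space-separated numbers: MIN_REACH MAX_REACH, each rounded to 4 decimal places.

Link lengths: [7.2, 11.5]
max_reach = 7.2 + 11.5 = 18.7
L_max = max([7.2, 11.5]) = 11.5
S (sum of others) = 18.7 - 11.5 = 7.2
min_reach = max(0, 11.5 - 7.2) = max(0, 4.3) = 4.3

Answer: 4.3000 18.7000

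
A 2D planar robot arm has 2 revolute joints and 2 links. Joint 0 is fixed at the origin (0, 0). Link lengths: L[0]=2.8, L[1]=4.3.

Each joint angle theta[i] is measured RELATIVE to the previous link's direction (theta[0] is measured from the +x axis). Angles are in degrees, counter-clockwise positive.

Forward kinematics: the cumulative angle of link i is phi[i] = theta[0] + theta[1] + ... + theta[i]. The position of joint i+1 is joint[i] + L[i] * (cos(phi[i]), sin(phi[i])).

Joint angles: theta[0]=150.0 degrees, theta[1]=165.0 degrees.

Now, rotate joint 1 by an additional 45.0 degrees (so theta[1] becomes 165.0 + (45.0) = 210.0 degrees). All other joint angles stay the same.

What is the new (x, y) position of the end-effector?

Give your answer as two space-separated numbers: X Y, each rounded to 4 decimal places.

Answer: 1.8751 1.4000

Derivation:
joint[0] = (0.0000, 0.0000)  (base)
link 0: phi[0] = 150 = 150 deg
  cos(150 deg) = -0.8660, sin(150 deg) = 0.5000
  joint[1] = (0.0000, 0.0000) + 2.8 * (-0.8660, 0.5000) = (0.0000 + -2.4249, 0.0000 + 1.4000) = (-2.4249, 1.4000)
link 1: phi[1] = 150 + 210 = 360 deg
  cos(360 deg) = 1.0000, sin(360 deg) = -0.0000
  joint[2] = (-2.4249, 1.4000) + 4.3 * (1.0000, -0.0000) = (-2.4249 + 4.3000, 1.4000 + -0.0000) = (1.8751, 1.4000)
End effector: (1.8751, 1.4000)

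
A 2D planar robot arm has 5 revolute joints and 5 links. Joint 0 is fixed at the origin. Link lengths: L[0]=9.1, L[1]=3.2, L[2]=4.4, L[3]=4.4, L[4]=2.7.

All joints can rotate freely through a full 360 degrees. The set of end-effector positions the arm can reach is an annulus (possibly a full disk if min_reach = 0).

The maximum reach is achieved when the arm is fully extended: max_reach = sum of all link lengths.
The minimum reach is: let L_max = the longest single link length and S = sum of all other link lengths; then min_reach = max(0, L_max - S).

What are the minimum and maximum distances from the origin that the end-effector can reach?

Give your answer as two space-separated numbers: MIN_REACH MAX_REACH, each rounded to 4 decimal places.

Answer: 0.0000 23.8000

Derivation:
Link lengths: [9.1, 3.2, 4.4, 4.4, 2.7]
max_reach = 9.1 + 3.2 + 4.4 + 4.4 + 2.7 = 23.8
L_max = max([9.1, 3.2, 4.4, 4.4, 2.7]) = 9.1
S (sum of others) = 23.8 - 9.1 = 14.7
min_reach = max(0, 9.1 - 14.7) = max(0, -5.6) = 0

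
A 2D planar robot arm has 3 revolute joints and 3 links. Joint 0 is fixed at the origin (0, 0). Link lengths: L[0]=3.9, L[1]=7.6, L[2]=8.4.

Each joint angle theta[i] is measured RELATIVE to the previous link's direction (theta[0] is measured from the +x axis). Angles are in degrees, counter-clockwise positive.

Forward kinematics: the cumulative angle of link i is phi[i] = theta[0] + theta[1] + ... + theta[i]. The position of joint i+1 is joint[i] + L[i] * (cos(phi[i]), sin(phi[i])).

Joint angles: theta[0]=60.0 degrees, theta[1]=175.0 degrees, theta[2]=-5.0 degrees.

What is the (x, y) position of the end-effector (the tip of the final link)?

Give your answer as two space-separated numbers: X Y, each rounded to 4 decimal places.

joint[0] = (0.0000, 0.0000)  (base)
link 0: phi[0] = 60 = 60 deg
  cos(60 deg) = 0.5000, sin(60 deg) = 0.8660
  joint[1] = (0.0000, 0.0000) + 3.9 * (0.5000, 0.8660) = (0.0000 + 1.9500, 0.0000 + 3.3775) = (1.9500, 3.3775)
link 1: phi[1] = 60 + 175 = 235 deg
  cos(235 deg) = -0.5736, sin(235 deg) = -0.8192
  joint[2] = (1.9500, 3.3775) + 7.6 * (-0.5736, -0.8192) = (1.9500 + -4.3592, 3.3775 + -6.2256) = (-2.4092, -2.8481)
link 2: phi[2] = 60 + 175 + -5 = 230 deg
  cos(230 deg) = -0.6428, sin(230 deg) = -0.7660
  joint[3] = (-2.4092, -2.8481) + 8.4 * (-0.6428, -0.7660) = (-2.4092 + -5.3994, -2.8481 + -6.4348) = (-7.8086, -9.2828)
End effector: (-7.8086, -9.2828)

Answer: -7.8086 -9.2828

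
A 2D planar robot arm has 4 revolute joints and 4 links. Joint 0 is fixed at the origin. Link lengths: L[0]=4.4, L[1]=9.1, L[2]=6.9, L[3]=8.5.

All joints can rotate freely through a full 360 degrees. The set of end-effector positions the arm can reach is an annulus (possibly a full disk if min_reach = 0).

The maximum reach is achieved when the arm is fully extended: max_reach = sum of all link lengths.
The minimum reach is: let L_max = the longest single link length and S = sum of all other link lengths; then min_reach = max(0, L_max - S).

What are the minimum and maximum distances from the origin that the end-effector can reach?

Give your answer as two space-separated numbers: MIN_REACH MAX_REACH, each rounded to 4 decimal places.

Answer: 0.0000 28.9000

Derivation:
Link lengths: [4.4, 9.1, 6.9, 8.5]
max_reach = 4.4 + 9.1 + 6.9 + 8.5 = 28.9
L_max = max([4.4, 9.1, 6.9, 8.5]) = 9.1
S (sum of others) = 28.9 - 9.1 = 19.8
min_reach = max(0, 9.1 - 19.8) = max(0, -10.7) = 0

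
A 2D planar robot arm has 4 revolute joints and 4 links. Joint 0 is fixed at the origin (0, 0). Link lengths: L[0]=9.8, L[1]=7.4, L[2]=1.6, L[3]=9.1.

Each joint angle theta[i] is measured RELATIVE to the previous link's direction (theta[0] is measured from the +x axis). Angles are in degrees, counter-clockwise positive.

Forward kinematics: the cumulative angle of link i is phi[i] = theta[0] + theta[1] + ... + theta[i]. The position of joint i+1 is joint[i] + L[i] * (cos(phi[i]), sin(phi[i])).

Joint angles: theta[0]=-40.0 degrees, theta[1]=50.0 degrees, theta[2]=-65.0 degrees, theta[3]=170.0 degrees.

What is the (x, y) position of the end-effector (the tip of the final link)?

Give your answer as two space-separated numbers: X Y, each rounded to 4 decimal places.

joint[0] = (0.0000, 0.0000)  (base)
link 0: phi[0] = -40 = -40 deg
  cos(-40 deg) = 0.7660, sin(-40 deg) = -0.6428
  joint[1] = (0.0000, 0.0000) + 9.8 * (0.7660, -0.6428) = (0.0000 + 7.5072, 0.0000 + -6.2993) = (7.5072, -6.2993)
link 1: phi[1] = -40 + 50 = 10 deg
  cos(10 deg) = 0.9848, sin(10 deg) = 0.1736
  joint[2] = (7.5072, -6.2993) + 7.4 * (0.9848, 0.1736) = (7.5072 + 7.2876, -6.2993 + 1.2850) = (14.7948, -5.0143)
link 2: phi[2] = -40 + 50 + -65 = -55 deg
  cos(-55 deg) = 0.5736, sin(-55 deg) = -0.8192
  joint[3] = (14.7948, -5.0143) + 1.6 * (0.5736, -0.8192) = (14.7948 + 0.9177, -5.0143 + -1.3106) = (15.7125, -6.3250)
link 3: phi[3] = -40 + 50 + -65 + 170 = 115 deg
  cos(115 deg) = -0.4226, sin(115 deg) = 0.9063
  joint[4] = (15.7125, -6.3250) + 9.1 * (-0.4226, 0.9063) = (15.7125 + -3.8458, -6.3250 + 8.2474) = (11.8667, 1.9224)
End effector: (11.8667, 1.9224)

Answer: 11.8667 1.9224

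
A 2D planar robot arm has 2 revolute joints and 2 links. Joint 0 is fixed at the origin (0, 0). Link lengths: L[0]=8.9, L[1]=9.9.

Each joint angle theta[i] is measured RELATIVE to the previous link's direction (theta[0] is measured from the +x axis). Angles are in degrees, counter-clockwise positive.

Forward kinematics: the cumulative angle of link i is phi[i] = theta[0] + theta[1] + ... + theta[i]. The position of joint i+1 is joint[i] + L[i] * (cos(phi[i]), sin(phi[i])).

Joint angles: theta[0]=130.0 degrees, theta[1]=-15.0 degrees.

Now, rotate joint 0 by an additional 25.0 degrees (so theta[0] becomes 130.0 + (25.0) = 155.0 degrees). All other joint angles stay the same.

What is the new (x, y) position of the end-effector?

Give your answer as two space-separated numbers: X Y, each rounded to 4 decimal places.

joint[0] = (0.0000, 0.0000)  (base)
link 0: phi[0] = 155 = 155 deg
  cos(155 deg) = -0.9063, sin(155 deg) = 0.4226
  joint[1] = (0.0000, 0.0000) + 8.9 * (-0.9063, 0.4226) = (0.0000 + -8.0661, 0.0000 + 3.7613) = (-8.0661, 3.7613)
link 1: phi[1] = 155 + -15 = 140 deg
  cos(140 deg) = -0.7660, sin(140 deg) = 0.6428
  joint[2] = (-8.0661, 3.7613) + 9.9 * (-0.7660, 0.6428) = (-8.0661 + -7.5838, 3.7613 + 6.3636) = (-15.6500, 10.1249)
End effector: (-15.6500, 10.1249)

Answer: -15.6500 10.1249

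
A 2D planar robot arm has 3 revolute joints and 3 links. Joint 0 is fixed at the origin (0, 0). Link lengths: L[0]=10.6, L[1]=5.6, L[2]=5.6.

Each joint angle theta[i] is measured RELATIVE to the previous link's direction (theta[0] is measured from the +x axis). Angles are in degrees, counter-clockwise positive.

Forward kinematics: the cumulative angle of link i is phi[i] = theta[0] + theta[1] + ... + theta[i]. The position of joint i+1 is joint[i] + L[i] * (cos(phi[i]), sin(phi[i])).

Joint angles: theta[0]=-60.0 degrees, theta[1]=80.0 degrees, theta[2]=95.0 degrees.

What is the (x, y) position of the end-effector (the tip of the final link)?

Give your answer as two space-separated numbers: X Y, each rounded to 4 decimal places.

joint[0] = (0.0000, 0.0000)  (base)
link 0: phi[0] = -60 = -60 deg
  cos(-60 deg) = 0.5000, sin(-60 deg) = -0.8660
  joint[1] = (0.0000, 0.0000) + 10.6 * (0.5000, -0.8660) = (0.0000 + 5.3000, 0.0000 + -9.1799) = (5.3000, -9.1799)
link 1: phi[1] = -60 + 80 = 20 deg
  cos(20 deg) = 0.9397, sin(20 deg) = 0.3420
  joint[2] = (5.3000, -9.1799) + 5.6 * (0.9397, 0.3420) = (5.3000 + 5.2623, -9.1799 + 1.9153) = (10.5623, -7.2646)
link 2: phi[2] = -60 + 80 + 95 = 115 deg
  cos(115 deg) = -0.4226, sin(115 deg) = 0.9063
  joint[3] = (10.5623, -7.2646) + 5.6 * (-0.4226, 0.9063) = (10.5623 + -2.3667, -7.2646 + 5.0753) = (8.1956, -2.1892)
End effector: (8.1956, -2.1892)

Answer: 8.1956 -2.1892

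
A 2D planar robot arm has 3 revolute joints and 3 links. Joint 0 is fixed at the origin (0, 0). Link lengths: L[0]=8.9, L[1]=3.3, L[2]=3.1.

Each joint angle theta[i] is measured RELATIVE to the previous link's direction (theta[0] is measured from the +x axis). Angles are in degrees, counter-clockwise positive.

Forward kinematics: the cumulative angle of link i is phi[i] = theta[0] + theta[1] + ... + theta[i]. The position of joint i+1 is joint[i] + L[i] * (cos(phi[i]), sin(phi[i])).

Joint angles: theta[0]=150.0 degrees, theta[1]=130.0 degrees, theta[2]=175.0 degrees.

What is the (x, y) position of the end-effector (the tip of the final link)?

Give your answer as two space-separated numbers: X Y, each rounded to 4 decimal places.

Answer: -7.4048 4.2883

Derivation:
joint[0] = (0.0000, 0.0000)  (base)
link 0: phi[0] = 150 = 150 deg
  cos(150 deg) = -0.8660, sin(150 deg) = 0.5000
  joint[1] = (0.0000, 0.0000) + 8.9 * (-0.8660, 0.5000) = (0.0000 + -7.7076, 0.0000 + 4.4500) = (-7.7076, 4.4500)
link 1: phi[1] = 150 + 130 = 280 deg
  cos(280 deg) = 0.1736, sin(280 deg) = -0.9848
  joint[2] = (-7.7076, 4.4500) + 3.3 * (0.1736, -0.9848) = (-7.7076 + 0.5730, 4.4500 + -3.2499) = (-7.1346, 1.2001)
link 2: phi[2] = 150 + 130 + 175 = 455 deg
  cos(455 deg) = -0.0872, sin(455 deg) = 0.9962
  joint[3] = (-7.1346, 1.2001) + 3.1 * (-0.0872, 0.9962) = (-7.1346 + -0.2702, 1.2001 + 3.0882) = (-7.4048, 4.2883)
End effector: (-7.4048, 4.2883)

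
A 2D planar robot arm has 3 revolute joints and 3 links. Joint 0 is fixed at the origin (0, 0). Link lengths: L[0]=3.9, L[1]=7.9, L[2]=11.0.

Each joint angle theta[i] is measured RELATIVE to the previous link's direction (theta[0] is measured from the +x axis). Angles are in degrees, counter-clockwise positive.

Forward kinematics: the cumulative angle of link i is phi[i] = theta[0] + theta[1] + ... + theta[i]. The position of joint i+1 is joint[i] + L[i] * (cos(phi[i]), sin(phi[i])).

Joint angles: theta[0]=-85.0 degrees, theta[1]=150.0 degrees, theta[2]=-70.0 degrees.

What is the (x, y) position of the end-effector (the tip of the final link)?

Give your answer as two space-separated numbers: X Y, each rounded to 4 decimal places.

joint[0] = (0.0000, 0.0000)  (base)
link 0: phi[0] = -85 = -85 deg
  cos(-85 deg) = 0.0872, sin(-85 deg) = -0.9962
  joint[1] = (0.0000, 0.0000) + 3.9 * (0.0872, -0.9962) = (0.0000 + 0.3399, 0.0000 + -3.8852) = (0.3399, -3.8852)
link 1: phi[1] = -85 + 150 = 65 deg
  cos(65 deg) = 0.4226, sin(65 deg) = 0.9063
  joint[2] = (0.3399, -3.8852) + 7.9 * (0.4226, 0.9063) = (0.3399 + 3.3387, -3.8852 + 7.1598) = (3.6786, 3.2747)
link 2: phi[2] = -85 + 150 + -70 = -5 deg
  cos(-5 deg) = 0.9962, sin(-5 deg) = -0.0872
  joint[3] = (3.6786, 3.2747) + 11 * (0.9962, -0.0872) = (3.6786 + 10.9581, 3.2747 + -0.9587) = (14.6367, 2.3160)
End effector: (14.6367, 2.3160)

Answer: 14.6367 2.3160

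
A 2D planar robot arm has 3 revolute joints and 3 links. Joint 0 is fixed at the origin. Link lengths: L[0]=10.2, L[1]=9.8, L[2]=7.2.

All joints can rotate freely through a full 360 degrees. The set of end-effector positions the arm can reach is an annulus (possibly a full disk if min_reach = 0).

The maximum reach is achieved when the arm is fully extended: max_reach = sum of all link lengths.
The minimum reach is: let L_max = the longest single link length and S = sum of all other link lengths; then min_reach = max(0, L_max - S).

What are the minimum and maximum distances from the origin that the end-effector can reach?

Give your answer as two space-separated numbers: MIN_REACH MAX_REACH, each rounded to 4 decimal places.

Answer: 0.0000 27.2000

Derivation:
Link lengths: [10.2, 9.8, 7.2]
max_reach = 10.2 + 9.8 + 7.2 = 27.2
L_max = max([10.2, 9.8, 7.2]) = 10.2
S (sum of others) = 27.2 - 10.2 = 17
min_reach = max(0, 10.2 - 17) = max(0, -6.8) = 0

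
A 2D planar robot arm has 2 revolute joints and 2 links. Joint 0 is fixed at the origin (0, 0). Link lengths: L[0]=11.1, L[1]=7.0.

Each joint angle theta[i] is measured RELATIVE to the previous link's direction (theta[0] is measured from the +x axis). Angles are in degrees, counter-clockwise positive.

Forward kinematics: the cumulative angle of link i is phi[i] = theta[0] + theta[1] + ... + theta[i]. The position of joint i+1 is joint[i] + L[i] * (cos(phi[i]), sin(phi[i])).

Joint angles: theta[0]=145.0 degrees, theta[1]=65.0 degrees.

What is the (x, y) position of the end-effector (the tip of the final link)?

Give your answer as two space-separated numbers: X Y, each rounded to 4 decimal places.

joint[0] = (0.0000, 0.0000)  (base)
link 0: phi[0] = 145 = 145 deg
  cos(145 deg) = -0.8192, sin(145 deg) = 0.5736
  joint[1] = (0.0000, 0.0000) + 11.1 * (-0.8192, 0.5736) = (0.0000 + -9.0926, 0.0000 + 6.3667) = (-9.0926, 6.3667)
link 1: phi[1] = 145 + 65 = 210 deg
  cos(210 deg) = -0.8660, sin(210 deg) = -0.5000
  joint[2] = (-9.0926, 6.3667) + 7 * (-0.8660, -0.5000) = (-9.0926 + -6.0622, 6.3667 + -3.5000) = (-15.1548, 2.8667)
End effector: (-15.1548, 2.8667)

Answer: -15.1548 2.8667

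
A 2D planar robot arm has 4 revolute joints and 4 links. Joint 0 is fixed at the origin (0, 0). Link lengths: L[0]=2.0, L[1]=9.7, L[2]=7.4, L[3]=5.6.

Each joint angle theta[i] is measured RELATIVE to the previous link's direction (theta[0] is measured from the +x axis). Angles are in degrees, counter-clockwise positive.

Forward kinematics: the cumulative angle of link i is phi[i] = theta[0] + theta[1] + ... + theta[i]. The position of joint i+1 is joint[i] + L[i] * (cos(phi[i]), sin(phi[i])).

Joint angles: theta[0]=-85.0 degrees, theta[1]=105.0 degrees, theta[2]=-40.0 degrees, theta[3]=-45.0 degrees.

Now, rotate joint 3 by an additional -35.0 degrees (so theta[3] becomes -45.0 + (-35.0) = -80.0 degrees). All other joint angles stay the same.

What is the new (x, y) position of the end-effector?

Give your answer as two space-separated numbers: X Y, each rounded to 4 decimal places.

joint[0] = (0.0000, 0.0000)  (base)
link 0: phi[0] = -85 = -85 deg
  cos(-85 deg) = 0.0872, sin(-85 deg) = -0.9962
  joint[1] = (0.0000, 0.0000) + 2 * (0.0872, -0.9962) = (0.0000 + 0.1743, 0.0000 + -1.9924) = (0.1743, -1.9924)
link 1: phi[1] = -85 + 105 = 20 deg
  cos(20 deg) = 0.9397, sin(20 deg) = 0.3420
  joint[2] = (0.1743, -1.9924) + 9.7 * (0.9397, 0.3420) = (0.1743 + 9.1150, -1.9924 + 3.3176) = (9.2893, 1.3252)
link 2: phi[2] = -85 + 105 + -40 = -20 deg
  cos(-20 deg) = 0.9397, sin(-20 deg) = -0.3420
  joint[3] = (9.2893, 1.3252) + 7.4 * (0.9397, -0.3420) = (9.2893 + 6.9537, 1.3252 + -2.5309) = (16.2431, -1.2057)
link 3: phi[3] = -85 + 105 + -40 + -80 = -100 deg
  cos(-100 deg) = -0.1736, sin(-100 deg) = -0.9848
  joint[4] = (16.2431, -1.2057) + 5.6 * (-0.1736, -0.9848) = (16.2431 + -0.9724, -1.2057 + -5.5149) = (15.2706, -6.7207)
End effector: (15.2706, -6.7207)

Answer: 15.2706 -6.7207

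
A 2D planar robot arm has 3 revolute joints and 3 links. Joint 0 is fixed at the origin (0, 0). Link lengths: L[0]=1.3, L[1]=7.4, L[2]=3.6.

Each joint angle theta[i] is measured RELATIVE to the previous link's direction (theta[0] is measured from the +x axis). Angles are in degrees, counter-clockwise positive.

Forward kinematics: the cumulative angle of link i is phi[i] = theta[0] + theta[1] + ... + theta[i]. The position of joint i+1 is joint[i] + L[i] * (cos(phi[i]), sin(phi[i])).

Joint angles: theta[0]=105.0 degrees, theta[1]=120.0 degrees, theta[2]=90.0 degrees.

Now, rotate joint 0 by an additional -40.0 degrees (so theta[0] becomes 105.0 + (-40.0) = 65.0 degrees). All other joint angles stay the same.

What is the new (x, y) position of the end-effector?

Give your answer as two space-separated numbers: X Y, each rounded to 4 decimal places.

joint[0] = (0.0000, 0.0000)  (base)
link 0: phi[0] = 65 = 65 deg
  cos(65 deg) = 0.4226, sin(65 deg) = 0.9063
  joint[1] = (0.0000, 0.0000) + 1.3 * (0.4226, 0.9063) = (0.0000 + 0.5494, 0.0000 + 1.1782) = (0.5494, 1.1782)
link 1: phi[1] = 65 + 120 = 185 deg
  cos(185 deg) = -0.9962, sin(185 deg) = -0.0872
  joint[2] = (0.5494, 1.1782) + 7.4 * (-0.9962, -0.0872) = (0.5494 + -7.3718, 1.1782 + -0.6450) = (-6.8224, 0.5332)
link 2: phi[2] = 65 + 120 + 90 = 275 deg
  cos(275 deg) = 0.0872, sin(275 deg) = -0.9962
  joint[3] = (-6.8224, 0.5332) + 3.6 * (0.0872, -0.9962) = (-6.8224 + 0.3138, 0.5332 + -3.5863) = (-6.5087, -3.0531)
End effector: (-6.5087, -3.0531)

Answer: -6.5087 -3.0531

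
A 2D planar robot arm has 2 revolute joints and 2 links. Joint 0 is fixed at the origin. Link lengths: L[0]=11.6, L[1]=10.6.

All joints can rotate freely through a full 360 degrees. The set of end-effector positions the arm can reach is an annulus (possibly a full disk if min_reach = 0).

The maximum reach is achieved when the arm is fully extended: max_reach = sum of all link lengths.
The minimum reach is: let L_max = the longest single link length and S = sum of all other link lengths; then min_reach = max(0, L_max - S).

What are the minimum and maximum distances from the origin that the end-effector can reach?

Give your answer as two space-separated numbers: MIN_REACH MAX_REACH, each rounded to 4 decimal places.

Link lengths: [11.6, 10.6]
max_reach = 11.6 + 10.6 = 22.2
L_max = max([11.6, 10.6]) = 11.6
S (sum of others) = 22.2 - 11.6 = 10.6
min_reach = max(0, 11.6 - 10.6) = max(0, 1) = 1

Answer: 1.0000 22.2000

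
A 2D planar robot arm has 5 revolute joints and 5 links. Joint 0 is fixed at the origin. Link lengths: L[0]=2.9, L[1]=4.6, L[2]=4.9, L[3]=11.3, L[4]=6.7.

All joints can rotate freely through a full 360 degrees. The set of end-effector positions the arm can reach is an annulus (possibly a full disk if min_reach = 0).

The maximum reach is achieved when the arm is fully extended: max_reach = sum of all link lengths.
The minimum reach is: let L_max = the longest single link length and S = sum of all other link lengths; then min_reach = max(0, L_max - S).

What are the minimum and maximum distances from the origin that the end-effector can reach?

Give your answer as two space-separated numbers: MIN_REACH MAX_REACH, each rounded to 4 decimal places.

Answer: 0.0000 30.4000

Derivation:
Link lengths: [2.9, 4.6, 4.9, 11.3, 6.7]
max_reach = 2.9 + 4.6 + 4.9 + 11.3 + 6.7 = 30.4
L_max = max([2.9, 4.6, 4.9, 11.3, 6.7]) = 11.3
S (sum of others) = 30.4 - 11.3 = 19.1
min_reach = max(0, 11.3 - 19.1) = max(0, -7.8) = 0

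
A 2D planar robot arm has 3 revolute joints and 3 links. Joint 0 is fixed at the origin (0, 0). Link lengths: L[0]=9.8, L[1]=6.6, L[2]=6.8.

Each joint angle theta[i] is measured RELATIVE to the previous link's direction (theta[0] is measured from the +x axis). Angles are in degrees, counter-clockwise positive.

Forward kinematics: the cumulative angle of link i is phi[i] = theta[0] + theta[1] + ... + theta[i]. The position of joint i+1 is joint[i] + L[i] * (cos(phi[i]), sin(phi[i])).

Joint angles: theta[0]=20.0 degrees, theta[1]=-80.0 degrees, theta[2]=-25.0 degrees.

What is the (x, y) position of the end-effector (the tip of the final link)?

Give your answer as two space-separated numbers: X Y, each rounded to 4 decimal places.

Answer: 13.1016 -9.1381

Derivation:
joint[0] = (0.0000, 0.0000)  (base)
link 0: phi[0] = 20 = 20 deg
  cos(20 deg) = 0.9397, sin(20 deg) = 0.3420
  joint[1] = (0.0000, 0.0000) + 9.8 * (0.9397, 0.3420) = (0.0000 + 9.2090, 0.0000 + 3.3518) = (9.2090, 3.3518)
link 1: phi[1] = 20 + -80 = -60 deg
  cos(-60 deg) = 0.5000, sin(-60 deg) = -0.8660
  joint[2] = (9.2090, 3.3518) + 6.6 * (0.5000, -0.8660) = (9.2090 + 3.3000, 3.3518 + -5.7158) = (12.5090, -2.3640)
link 2: phi[2] = 20 + -80 + -25 = -85 deg
  cos(-85 deg) = 0.0872, sin(-85 deg) = -0.9962
  joint[3] = (12.5090, -2.3640) + 6.8 * (0.0872, -0.9962) = (12.5090 + 0.5927, -2.3640 + -6.7741) = (13.1016, -9.1381)
End effector: (13.1016, -9.1381)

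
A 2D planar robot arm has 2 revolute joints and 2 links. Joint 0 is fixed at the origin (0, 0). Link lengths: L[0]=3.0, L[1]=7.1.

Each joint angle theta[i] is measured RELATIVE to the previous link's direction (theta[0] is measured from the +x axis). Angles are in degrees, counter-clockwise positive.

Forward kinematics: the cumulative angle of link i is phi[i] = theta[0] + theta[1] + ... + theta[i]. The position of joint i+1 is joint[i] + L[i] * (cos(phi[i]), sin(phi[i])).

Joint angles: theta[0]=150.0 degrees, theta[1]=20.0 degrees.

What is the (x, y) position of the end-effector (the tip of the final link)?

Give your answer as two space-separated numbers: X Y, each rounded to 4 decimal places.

joint[0] = (0.0000, 0.0000)  (base)
link 0: phi[0] = 150 = 150 deg
  cos(150 deg) = -0.8660, sin(150 deg) = 0.5000
  joint[1] = (0.0000, 0.0000) + 3 * (-0.8660, 0.5000) = (0.0000 + -2.5981, 0.0000 + 1.5000) = (-2.5981, 1.5000)
link 1: phi[1] = 150 + 20 = 170 deg
  cos(170 deg) = -0.9848, sin(170 deg) = 0.1736
  joint[2] = (-2.5981, 1.5000) + 7.1 * (-0.9848, 0.1736) = (-2.5981 + -6.9921, 1.5000 + 1.2329) = (-9.5902, 2.7329)
End effector: (-9.5902, 2.7329)

Answer: -9.5902 2.7329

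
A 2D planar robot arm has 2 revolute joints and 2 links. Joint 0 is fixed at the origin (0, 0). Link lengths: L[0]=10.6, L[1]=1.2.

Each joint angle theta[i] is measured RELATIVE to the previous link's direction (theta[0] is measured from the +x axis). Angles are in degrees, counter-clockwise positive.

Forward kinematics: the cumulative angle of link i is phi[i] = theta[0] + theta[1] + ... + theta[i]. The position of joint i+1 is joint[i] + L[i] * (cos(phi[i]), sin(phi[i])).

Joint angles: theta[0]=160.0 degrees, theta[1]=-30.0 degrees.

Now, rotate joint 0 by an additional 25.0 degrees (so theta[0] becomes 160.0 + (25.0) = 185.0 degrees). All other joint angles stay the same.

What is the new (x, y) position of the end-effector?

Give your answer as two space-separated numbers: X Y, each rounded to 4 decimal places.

joint[0] = (0.0000, 0.0000)  (base)
link 0: phi[0] = 185 = 185 deg
  cos(185 deg) = -0.9962, sin(185 deg) = -0.0872
  joint[1] = (0.0000, 0.0000) + 10.6 * (-0.9962, -0.0872) = (0.0000 + -10.5597, 0.0000 + -0.9239) = (-10.5597, -0.9239)
link 1: phi[1] = 185 + -30 = 155 deg
  cos(155 deg) = -0.9063, sin(155 deg) = 0.4226
  joint[2] = (-10.5597, -0.9239) + 1.2 * (-0.9063, 0.4226) = (-10.5597 + -1.0876, -0.9239 + 0.5071) = (-11.6472, -0.4167)
End effector: (-11.6472, -0.4167)

Answer: -11.6472 -0.4167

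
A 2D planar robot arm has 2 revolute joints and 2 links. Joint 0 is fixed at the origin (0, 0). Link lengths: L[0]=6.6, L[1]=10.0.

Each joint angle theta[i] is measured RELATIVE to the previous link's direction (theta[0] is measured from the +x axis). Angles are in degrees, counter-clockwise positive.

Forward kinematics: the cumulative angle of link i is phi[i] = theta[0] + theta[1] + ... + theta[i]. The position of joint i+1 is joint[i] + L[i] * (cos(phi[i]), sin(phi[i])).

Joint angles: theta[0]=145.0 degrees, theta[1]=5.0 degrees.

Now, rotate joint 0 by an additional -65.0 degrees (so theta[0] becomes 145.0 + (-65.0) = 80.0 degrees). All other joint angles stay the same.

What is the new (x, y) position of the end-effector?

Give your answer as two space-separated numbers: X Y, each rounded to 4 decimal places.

joint[0] = (0.0000, 0.0000)  (base)
link 0: phi[0] = 80 = 80 deg
  cos(80 deg) = 0.1736, sin(80 deg) = 0.9848
  joint[1] = (0.0000, 0.0000) + 6.6 * (0.1736, 0.9848) = (0.0000 + 1.1461, 0.0000 + 6.4997) = (1.1461, 6.4997)
link 1: phi[1] = 80 + 5 = 85 deg
  cos(85 deg) = 0.0872, sin(85 deg) = 0.9962
  joint[2] = (1.1461, 6.4997) + 10 * (0.0872, 0.9962) = (1.1461 + 0.8716, 6.4997 + 9.9619) = (2.0176, 16.4617)
End effector: (2.0176, 16.4617)

Answer: 2.0176 16.4617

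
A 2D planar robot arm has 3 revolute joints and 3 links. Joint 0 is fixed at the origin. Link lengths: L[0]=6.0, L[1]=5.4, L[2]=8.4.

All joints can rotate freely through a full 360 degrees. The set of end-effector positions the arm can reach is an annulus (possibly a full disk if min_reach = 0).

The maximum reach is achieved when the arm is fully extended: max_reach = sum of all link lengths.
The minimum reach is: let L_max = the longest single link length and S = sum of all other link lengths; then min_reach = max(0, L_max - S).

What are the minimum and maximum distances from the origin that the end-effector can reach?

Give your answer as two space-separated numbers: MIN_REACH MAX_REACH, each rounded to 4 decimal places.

Link lengths: [6.0, 5.4, 8.4]
max_reach = 6 + 5.4 + 8.4 = 19.8
L_max = max([6.0, 5.4, 8.4]) = 8.4
S (sum of others) = 19.8 - 8.4 = 11.4
min_reach = max(0, 8.4 - 11.4) = max(0, -3) = 0

Answer: 0.0000 19.8000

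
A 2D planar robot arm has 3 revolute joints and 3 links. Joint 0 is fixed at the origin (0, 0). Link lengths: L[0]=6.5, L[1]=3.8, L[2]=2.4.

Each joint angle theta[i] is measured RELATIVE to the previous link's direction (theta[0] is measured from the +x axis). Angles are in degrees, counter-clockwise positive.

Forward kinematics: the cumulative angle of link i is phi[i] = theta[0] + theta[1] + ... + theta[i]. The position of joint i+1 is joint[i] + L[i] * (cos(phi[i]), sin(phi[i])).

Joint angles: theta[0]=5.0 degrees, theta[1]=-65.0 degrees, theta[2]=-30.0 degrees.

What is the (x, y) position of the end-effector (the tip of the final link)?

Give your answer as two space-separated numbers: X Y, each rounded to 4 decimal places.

joint[0] = (0.0000, 0.0000)  (base)
link 0: phi[0] = 5 = 5 deg
  cos(5 deg) = 0.9962, sin(5 deg) = 0.0872
  joint[1] = (0.0000, 0.0000) + 6.5 * (0.9962, 0.0872) = (0.0000 + 6.4753, 0.0000 + 0.5665) = (6.4753, 0.5665)
link 1: phi[1] = 5 + -65 = -60 deg
  cos(-60 deg) = 0.5000, sin(-60 deg) = -0.8660
  joint[2] = (6.4753, 0.5665) + 3.8 * (0.5000, -0.8660) = (6.4753 + 1.9000, 0.5665 + -3.2909) = (8.3753, -2.7244)
link 2: phi[2] = 5 + -65 + -30 = -90 deg
  cos(-90 deg) = 0.0000, sin(-90 deg) = -1.0000
  joint[3] = (8.3753, -2.7244) + 2.4 * (0.0000, -1.0000) = (8.3753 + 0.0000, -2.7244 + -2.4000) = (8.3753, -5.1244)
End effector: (8.3753, -5.1244)

Answer: 8.3753 -5.1244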